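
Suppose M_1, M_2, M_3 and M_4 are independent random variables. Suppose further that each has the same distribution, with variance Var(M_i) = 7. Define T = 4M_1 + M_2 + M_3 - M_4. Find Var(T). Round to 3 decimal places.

133.000

By independence, Var(T) = (4)²Var(M_1) + (1)²Var(M_2) + (1)²Var(M_3) + (-1)²Var(M_4)
= (4)²·7 + (1)²·7 + (1)²·7 + (-1)²·7 = 133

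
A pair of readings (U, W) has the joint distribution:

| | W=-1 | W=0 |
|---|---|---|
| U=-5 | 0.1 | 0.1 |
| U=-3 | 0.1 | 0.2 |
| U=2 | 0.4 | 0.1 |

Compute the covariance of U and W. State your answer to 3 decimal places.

-0.540

E[U] = -0.9,  E[W] = -0.6
E[UW] = 0
Cov(U,W) = E[UW] − E[U]E[W] = 0 − (-0.9)(-0.6) = -0.54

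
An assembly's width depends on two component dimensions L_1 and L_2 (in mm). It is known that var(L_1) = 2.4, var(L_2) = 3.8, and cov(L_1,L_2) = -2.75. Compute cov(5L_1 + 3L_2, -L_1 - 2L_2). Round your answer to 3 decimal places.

0.950

cov(5L_1 + 3L_2, -L_1 - 2L_2) = (5)(-1)var(L_1) + (3)(-2)var(L_2) + [(5)(-2) + (3)(-1)]cov(L_1,L_2)
= -5·2.4 + -6·3.8 + -13·-2.75 = 0.95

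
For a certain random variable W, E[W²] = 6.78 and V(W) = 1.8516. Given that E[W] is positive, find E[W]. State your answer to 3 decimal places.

(E[W])² = E[W²] − V(W) = 6.78 − 1.8516 = 4.9284
E[W] = √4.9284 = 2.22

2.220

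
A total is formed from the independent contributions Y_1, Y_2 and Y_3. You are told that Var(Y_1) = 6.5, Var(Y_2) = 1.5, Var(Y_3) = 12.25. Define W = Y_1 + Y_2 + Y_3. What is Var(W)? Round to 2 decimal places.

20.25

By independence, Var(W) = (1)²Var(Y_1) + (1)²Var(Y_2) + (1)²Var(Y_3)
= (1)²·6.5 + (1)²·1.5 + (1)²·12.25 = 20.25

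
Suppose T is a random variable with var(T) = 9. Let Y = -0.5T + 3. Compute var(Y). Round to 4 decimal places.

var(-0.5T + 3) = (-0.5)²·var(T) = 0.25·9 = 2.25

2.2500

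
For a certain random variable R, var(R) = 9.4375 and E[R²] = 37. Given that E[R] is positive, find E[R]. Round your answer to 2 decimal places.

(E[R])² = E[R²] − var(R) = 37 − 9.4375 = 27.5625
E[R] = √27.5625 = 5.25

5.25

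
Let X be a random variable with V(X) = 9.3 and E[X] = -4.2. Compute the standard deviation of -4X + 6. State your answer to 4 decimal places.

V(-4X + 6) = (-4)²·9.3 = 148.8
SD(-4X + 6) = √148.8 ≈ 12.1984

12.1984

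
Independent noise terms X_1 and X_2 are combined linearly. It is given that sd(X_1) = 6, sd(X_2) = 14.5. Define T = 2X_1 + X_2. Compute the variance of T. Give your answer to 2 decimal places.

354.25

var(X_1) = 36, var(X_2) = 210.25
By independence, var(T) = (2)²var(X_1) + (1)²var(X_2)
= (2)²·36 + (1)²·210.25 = 354.25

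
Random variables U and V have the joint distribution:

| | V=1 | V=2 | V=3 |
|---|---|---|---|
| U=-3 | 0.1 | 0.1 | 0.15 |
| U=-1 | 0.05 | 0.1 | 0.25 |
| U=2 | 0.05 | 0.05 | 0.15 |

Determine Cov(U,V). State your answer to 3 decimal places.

E[U] = -0.95,  E[V] = 2.35
E[UV] = -2.05
Cov(U,V) = E[UV] − E[U]E[V] = -2.05 − (-0.95)(2.35) = 0.1825

0.183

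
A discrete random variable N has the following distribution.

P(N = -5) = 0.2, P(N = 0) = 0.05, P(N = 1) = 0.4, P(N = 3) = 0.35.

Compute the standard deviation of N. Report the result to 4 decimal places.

E[N] = (-5)(0.2) + (0)(0.05) + (1)(0.4) + (3)(0.35) = 0.45
E[N²] = (-5)²(0.2) + (0)²(0.05) + (1)²(0.4) + (3)²(0.35) = 8.55
var(N) = E[N²] − (E[N])² = 8.55 − (0.45)² = 8.3475
sd(N) = √8.3475 ≈ 2.8892

2.8892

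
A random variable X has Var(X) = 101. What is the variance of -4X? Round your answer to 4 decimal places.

Var(-4X) = (-4)²·Var(X) = 16·101 = 1616

1616.0000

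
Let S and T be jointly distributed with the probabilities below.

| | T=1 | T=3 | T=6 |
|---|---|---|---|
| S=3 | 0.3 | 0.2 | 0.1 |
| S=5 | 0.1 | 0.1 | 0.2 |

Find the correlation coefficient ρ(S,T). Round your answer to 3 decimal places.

0.355

E[S] = 3.8,  E[T] = 3.1
E[ST] = 12.5
cov(S,T) = E[ST] − E[S]E[T] = 12.5 − (3.8)(3.1) = 0.72
var(S) = 0.96,  var(T) = 4.29
ρ = 0.72 / √(0.96·4.29) ≈ 0.355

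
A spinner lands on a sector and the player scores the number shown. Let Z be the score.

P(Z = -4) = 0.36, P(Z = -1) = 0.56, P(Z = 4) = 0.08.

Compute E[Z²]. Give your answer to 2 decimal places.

E[Z²] = (-4)²(0.36) + (-1)²(0.56) + (4)²(0.08) = 7.6

7.60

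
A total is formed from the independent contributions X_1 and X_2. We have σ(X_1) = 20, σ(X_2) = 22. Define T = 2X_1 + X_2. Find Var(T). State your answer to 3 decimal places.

Var(X_1) = 400, Var(X_2) = 484
By independence, Var(T) = (2)²Var(X_1) + (1)²Var(X_2)
= (2)²·400 + (1)²·484 = 2084

2084.000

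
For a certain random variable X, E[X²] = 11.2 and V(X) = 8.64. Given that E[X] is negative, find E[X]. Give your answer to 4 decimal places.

-1.6000

(E[X])² = E[X²] − V(X) = 11.2 − 8.64 = 2.56
E[X] = −√2.56 = -1.6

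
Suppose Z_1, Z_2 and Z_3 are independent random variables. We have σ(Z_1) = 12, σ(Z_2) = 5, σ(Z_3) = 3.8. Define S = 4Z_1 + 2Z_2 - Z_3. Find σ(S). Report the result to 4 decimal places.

V(Z_1) = 144, V(Z_2) = 25, V(Z_3) = 14.44
By independence, V(S) = (4)²V(Z_1) + (2)²V(Z_2) + (-1)²V(Z_3)
= (4)²·144 + (2)²·25 + (-1)²·14.44 = 2418.44
σ(S) = √2418.44 ≈ 49.1776

49.1776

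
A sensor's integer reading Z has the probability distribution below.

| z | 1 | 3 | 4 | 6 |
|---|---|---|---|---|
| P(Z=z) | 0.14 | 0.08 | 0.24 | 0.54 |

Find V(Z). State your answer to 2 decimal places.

E[Z] = (1)(0.14) + (3)(0.08) + (4)(0.24) + (6)(0.54) = 4.58
E[Z²] = (1)²(0.14) + (3)²(0.08) + (4)²(0.24) + (6)²(0.54) = 24.14
V(Z) = E[Z²] − (E[Z])² = 24.14 − (4.58)² = 3.1636

3.16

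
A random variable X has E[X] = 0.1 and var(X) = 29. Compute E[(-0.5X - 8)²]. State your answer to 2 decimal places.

72.05

E[-0.5X - 8] = -0.5·0.1 − 8 = -8.05
var(-0.5X - 8) = (-0.5)²·29 = 7.25
E[(-0.5X - 8)²] = var((-0.5X - 8)) + (E[(-0.5X - 8)])² = 7.25 + (-8.05)² = 72.0525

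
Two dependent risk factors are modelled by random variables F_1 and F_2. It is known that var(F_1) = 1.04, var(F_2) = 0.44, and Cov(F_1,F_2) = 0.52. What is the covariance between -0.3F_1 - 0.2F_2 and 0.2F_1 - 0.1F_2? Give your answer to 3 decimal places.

Cov(-0.3F_1 - 0.2F_2, 0.2F_1 - 0.1F_2) = (-0.3)(0.2)var(F_1) + (-0.2)(-0.1)var(F_2) + [(-0.3)(-0.1) + (-0.2)(0.2)]Cov(F_1,F_2)
= -0.06·1.04 + 0.02·0.44 + -0.01·0.52 = -0.0588

-0.059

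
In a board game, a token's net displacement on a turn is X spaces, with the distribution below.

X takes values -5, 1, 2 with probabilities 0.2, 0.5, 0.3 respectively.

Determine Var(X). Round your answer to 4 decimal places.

6.6900

E[X] = (-5)(0.2) + (1)(0.5) + (2)(0.3) = 0.1
E[X²] = (-5)²(0.2) + (1)²(0.5) + (2)²(0.3) = 6.7
Var(X) = E[X²] − (E[X])² = 6.7 − (0.1)² = 6.69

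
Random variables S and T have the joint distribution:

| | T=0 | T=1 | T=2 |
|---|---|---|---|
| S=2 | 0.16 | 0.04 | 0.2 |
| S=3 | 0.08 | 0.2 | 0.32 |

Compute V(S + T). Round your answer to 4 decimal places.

E[S] = 2.6,  E[T] = 1.28,  E[ST] = 3.4
V(S) = 7 − (2.6)² = 0.24;  V(T) = 2.32 − (1.28)² = 0.6816
Cov(S,T) = 3.4 − (2.6)(1.28) = 0.072
V(S + T) = (1)²·0.24 + (1)²·0.6816 + 2·(1)·(1)·0.072 = 1.0656

1.0656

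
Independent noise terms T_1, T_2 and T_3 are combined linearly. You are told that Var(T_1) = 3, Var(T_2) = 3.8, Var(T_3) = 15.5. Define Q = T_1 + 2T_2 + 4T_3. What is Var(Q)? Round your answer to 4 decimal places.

266.2000

By independence, Var(Q) = (1)²Var(T_1) + (2)²Var(T_2) + (4)²Var(T_3)
= (1)²·3 + (2)²·3.8 + (4)²·15.5 = 266.2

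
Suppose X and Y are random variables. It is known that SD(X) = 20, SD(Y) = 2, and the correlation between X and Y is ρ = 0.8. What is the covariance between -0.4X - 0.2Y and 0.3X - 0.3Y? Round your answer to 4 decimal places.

V(X) = (20)² = 400;  V(Y) = (2)² = 4
cov(X,Y) = ρ·SD(X)·SD(Y) = 0.8·20·2 = 32
cov(-0.4X - 0.2Y, 0.3X - 0.3Y) = (-0.4)(0.3)V(X) + (-0.2)(-0.3)V(Y) + [(-0.4)(-0.3) + (-0.2)(0.3)]cov(X,Y)
= -0.12·400 + 0.06·4 + 0.06·32 = -45.84

-45.8400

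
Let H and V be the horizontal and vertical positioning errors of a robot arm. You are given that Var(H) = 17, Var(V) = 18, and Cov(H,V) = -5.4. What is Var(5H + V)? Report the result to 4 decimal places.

389.0000

Var(5H + V) = (5)²·Var(H) + (1)²·Var(V) + 2·(5)·(1)·Cov(H,V)
= 25·17 + 1·18 + 10·-5.4 = 389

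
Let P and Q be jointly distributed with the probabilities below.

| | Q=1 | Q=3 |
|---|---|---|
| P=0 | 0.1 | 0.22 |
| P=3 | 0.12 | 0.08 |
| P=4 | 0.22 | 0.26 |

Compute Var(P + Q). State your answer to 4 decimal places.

E[P] = 2.52,  E[Q] = 2.12,  E[PQ] = 5.08
Var(P) = 9.48 − (2.52)² = 3.1296;  Var(Q) = 5.48 − (2.12)² = 0.9856
Cov(P,Q) = 5.08 − (2.52)(2.12) = -0.2624
Var(P + Q) = (1)²·3.1296 + (1)²·0.9856 + 2·(1)·(1)·-0.2624 = 3.5904

3.5904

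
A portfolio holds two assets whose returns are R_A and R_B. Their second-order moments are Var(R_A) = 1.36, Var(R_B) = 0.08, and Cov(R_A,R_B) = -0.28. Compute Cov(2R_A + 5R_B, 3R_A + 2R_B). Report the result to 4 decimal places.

Cov(2R_A + 5R_B, 3R_A + 2R_B) = (2)(3)Var(R_A) + (5)(2)Var(R_B) + [(2)(2) + (5)(3)]Cov(R_A,R_B)
= 6·1.36 + 10·0.08 + 19·-0.28 = 3.64

3.6400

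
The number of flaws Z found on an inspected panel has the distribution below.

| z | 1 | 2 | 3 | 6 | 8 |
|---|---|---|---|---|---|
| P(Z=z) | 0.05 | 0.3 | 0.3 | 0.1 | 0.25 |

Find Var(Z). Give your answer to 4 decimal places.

6.3275

E[Z] = (1)(0.05) + (2)(0.3) + (3)(0.3) + (6)(0.1) + (8)(0.25) = 4.15
E[Z²] = (1)²(0.05) + (2)²(0.3) + (3)²(0.3) + (6)²(0.1) + (8)²(0.25) = 23.55
Var(Z) = E[Z²] − (E[Z])² = 23.55 − (4.15)² = 6.3275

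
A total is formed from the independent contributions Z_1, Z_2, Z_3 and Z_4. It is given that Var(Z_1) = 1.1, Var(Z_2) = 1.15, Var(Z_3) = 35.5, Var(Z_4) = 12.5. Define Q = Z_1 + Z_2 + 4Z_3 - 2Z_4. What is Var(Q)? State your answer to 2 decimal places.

620.25

By independence, Var(Q) = (1)²Var(Z_1) + (1)²Var(Z_2) + (4)²Var(Z_3) + (-2)²Var(Z_4)
= (1)²·1.1 + (1)²·1.15 + (4)²·35.5 + (-2)²·12.5 = 620.25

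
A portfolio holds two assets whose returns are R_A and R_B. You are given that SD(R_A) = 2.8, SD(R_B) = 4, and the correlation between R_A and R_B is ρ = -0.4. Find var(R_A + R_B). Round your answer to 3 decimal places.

14.880

var(R_A) = (2.8)² = 7.84;  var(R_B) = (4)² = 16
Cov(R_A,R_B) = ρ·SD(R_A)·SD(R_B) = -0.4·2.8·4 = -4.48
var(R_A + R_B) = (1)²·var(R_A) + (1)²·var(R_B) + 2·(1)·(1)·Cov(R_A,R_B)
= 1·7.84 + 1·16 + 2·-4.48 = 14.88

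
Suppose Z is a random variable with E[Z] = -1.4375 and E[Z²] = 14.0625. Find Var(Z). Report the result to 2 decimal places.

Var(Z) = 14.0625 − (-1.4375)² = 11.99609375

12.00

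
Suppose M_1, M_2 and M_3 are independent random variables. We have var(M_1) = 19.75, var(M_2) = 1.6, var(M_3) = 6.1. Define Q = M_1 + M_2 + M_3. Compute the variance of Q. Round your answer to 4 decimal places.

By independence, var(Q) = (1)²var(M_1) + (1)²var(M_2) + (1)²var(M_3)
= (1)²·19.75 + (1)²·1.6 + (1)²·6.1 = 27.45

27.4500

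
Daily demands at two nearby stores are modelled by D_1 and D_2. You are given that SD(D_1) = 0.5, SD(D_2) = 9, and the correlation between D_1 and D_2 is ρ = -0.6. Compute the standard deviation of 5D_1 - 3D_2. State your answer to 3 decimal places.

28.570

V(D_1) = (0.5)² = 0.25;  V(D_2) = (9)² = 81
Cov(D_1,D_2) = ρ·SD(D_1)·SD(D_2) = -0.6·0.5·9 = -2.7
V(5D_1 - 3D_2) = (5)²·V(D_1) + (-3)²·V(D_2) + 2·(5)·(-3)·Cov(D_1,D_2)
= 25·0.25 + 9·81 + -30·-2.7 = 816.25
SD(5D_1 - 3D_2) = √816.25 ≈ 28.570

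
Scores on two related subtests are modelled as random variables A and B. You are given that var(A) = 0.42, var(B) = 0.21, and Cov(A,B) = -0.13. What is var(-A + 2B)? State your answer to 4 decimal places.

1.7800

var(-A + 2B) = (-1)²·var(A) + (2)²·var(B) + 2·(-1)·(2)·Cov(A,B)
= 1·0.42 + 4·0.21 + -4·-0.13 = 1.78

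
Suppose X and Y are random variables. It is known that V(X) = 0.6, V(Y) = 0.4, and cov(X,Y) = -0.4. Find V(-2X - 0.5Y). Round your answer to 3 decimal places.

1.700

V(-2X - 0.5Y) = (-2)²·V(X) + (-0.5)²·V(Y) + 2·(-2)·(-0.5)·cov(X,Y)
= 4·0.6 + 0.25·0.4 + 2·-0.4 = 1.7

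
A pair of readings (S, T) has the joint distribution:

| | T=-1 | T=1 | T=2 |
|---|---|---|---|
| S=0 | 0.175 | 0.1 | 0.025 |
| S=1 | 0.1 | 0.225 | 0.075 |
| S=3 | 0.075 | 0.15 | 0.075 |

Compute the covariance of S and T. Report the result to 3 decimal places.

E[S] = 1.3,  E[T] = 0.475
E[ST] = 0.95
Cov(S,T) = E[ST] − E[S]E[T] = 0.95 − (1.3)(0.475) = 0.3325

0.333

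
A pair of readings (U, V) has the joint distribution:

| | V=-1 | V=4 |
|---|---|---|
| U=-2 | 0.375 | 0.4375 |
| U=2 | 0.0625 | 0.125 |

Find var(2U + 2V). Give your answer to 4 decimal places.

E[U] = -1.25,  E[V] = 1.8125,  E[UV] = -1.875
var(U) = 4 − (-1.25)² = 2.4375;  var(V) = 9.4375 − (1.8125)² = 6.15234375
cov(U,V) = -1.875 − (-1.25)(1.8125) = 0.390625
var(2U + 2V) = (2)²·2.4375 + (2)²·6.15234375 + 2·(2)·(2)·0.390625 = 37.484375

37.4844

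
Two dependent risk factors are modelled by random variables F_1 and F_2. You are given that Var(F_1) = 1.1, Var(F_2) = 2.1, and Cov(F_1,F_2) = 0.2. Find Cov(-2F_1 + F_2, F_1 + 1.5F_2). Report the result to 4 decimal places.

0.5500

Cov(-2F_1 + F_2, F_1 + 1.5F_2) = (-2)(1)Var(F_1) + (1)(1.5)Var(F_2) + [(-2)(1.5) + (1)(1)]Cov(F_1,F_2)
= -2·1.1 + 1.5·2.1 + -2·0.2 = 0.55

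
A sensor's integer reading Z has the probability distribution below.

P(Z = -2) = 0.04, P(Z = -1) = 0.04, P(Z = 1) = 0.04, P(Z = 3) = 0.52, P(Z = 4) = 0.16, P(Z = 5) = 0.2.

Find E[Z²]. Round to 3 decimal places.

12.480

E[Z²] = (-2)²(0.04) + (-1)²(0.04) + (1)²(0.04) + (3)²(0.52) + (4)²(0.16) + (5)²(0.2) = 12.48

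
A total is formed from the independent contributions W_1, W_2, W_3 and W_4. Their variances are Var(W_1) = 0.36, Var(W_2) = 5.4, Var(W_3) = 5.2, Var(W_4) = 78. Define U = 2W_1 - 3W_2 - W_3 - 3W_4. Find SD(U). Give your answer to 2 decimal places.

By independence, Var(U) = (2)²Var(W_1) + (-3)²Var(W_2) + (-1)²Var(W_3) + (-3)²Var(W_4)
= (2)²·0.36 + (-3)²·5.4 + (-1)²·5.2 + (-3)²·78 = 757.24
SD(U) = √757.24 ≈ 27.52

27.52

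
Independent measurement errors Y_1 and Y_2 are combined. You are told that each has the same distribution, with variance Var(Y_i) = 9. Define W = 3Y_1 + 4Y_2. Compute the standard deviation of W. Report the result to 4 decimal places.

By independence, Var(W) = (3)²Var(Y_1) + (4)²Var(Y_2)
= (3)²·9 + (4)²·9 = 225
σ(W) = √225 ≈ 15.0000

15.0000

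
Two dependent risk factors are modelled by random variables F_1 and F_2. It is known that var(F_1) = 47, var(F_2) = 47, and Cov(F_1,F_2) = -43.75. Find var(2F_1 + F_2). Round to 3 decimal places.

var(2F_1 + F_2) = (2)²·var(F_1) + (1)²·var(F_2) + 2·(2)·(1)·Cov(F_1,F_2)
= 4·47 + 1·47 + 4·-43.75 = 60

60.000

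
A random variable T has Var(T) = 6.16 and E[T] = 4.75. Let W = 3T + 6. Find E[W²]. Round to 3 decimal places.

E[3T + 6] = 3·4.75 + 6 = 20.25
Var(3T + 6) = (3)²·6.16 = 55.44
E[W²] = Var(W) + (E[W])² = 55.44 + (20.25)² = 465.5025

465.503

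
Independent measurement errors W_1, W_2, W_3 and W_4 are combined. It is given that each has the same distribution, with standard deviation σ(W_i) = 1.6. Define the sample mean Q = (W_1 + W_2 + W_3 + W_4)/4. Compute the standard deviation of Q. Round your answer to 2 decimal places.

var(W_i) = (1.6)² = 2.56
By independence, var(Q) = (0.25)²var(W_1) + (0.25)²var(W_2) + (0.25)²var(W_3) + (0.25)²var(W_4)
= (0.25)²·2.56 + (0.25)²·2.56 + (0.25)²·2.56 + (0.25)²·2.56 = 0.64
σ(Q) = √0.64 ≈ 0.80

0.80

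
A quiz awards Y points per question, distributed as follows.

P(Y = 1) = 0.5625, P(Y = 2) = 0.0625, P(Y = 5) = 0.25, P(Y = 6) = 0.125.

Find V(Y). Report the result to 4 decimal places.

4.3398

E[Y] = (1)(0.5625) + (2)(0.0625) + (5)(0.25) + (6)(0.125) = 2.6875
E[Y²] = (1)²(0.5625) + (2)²(0.0625) + (5)²(0.25) + (6)²(0.125) = 11.5625
V(Y) = E[Y²] − (E[Y])² = 11.5625 − (2.6875)² = 4.33984375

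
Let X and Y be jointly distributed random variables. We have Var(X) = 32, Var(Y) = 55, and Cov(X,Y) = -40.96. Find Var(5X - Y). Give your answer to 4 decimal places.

Var(5X - Y) = (5)²·Var(X) + (-1)²·Var(Y) + 2·(5)·(-1)·Cov(X,Y)
= 25·32 + 1·55 + -10·-40.96 = 1264.6

1264.6000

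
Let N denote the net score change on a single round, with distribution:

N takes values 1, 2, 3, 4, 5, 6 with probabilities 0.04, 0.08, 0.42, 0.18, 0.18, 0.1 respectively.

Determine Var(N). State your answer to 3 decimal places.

1.578

E[N] = (1)(0.04) + (2)(0.08) + (3)(0.42) + (4)(0.18) + (5)(0.18) + (6)(0.1) = 3.68
E[N²] = (1)²(0.04) + (2)²(0.08) + (3)²(0.42) + (4)²(0.18) + (5)²(0.18) + (6)²(0.1) = 15.12
Var(N) = E[N²] − (E[N])² = 15.12 − (3.68)² = 1.5776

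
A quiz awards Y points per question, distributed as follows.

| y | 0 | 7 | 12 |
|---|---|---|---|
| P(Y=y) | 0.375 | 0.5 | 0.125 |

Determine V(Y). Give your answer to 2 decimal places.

E[Y] = (0)(0.375) + (7)(0.5) + (12)(0.125) = 5
E[Y²] = (0)²(0.375) + (7)²(0.5) + (12)²(0.125) = 42.5
V(Y) = E[Y²] − (E[Y])² = 42.5 − (5)² = 17.5

17.50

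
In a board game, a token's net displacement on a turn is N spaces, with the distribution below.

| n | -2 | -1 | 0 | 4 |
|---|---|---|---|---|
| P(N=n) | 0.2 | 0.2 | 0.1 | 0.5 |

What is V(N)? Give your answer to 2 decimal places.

7.04

E[N] = (-2)(0.2) + (-1)(0.2) + (0)(0.1) + (4)(0.5) = 1.4
E[N²] = (-2)²(0.2) + (-1)²(0.2) + (0)²(0.1) + (4)²(0.5) = 9
V(N) = E[N²] − (E[N])² = 9 − (1.4)² = 7.04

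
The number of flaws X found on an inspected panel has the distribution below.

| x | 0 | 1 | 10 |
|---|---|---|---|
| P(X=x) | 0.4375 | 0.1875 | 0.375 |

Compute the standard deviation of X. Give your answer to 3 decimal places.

E[X] = (0)(0.4375) + (1)(0.1875) + (10)(0.375) = 3.9375
E[X²] = (0)²(0.4375) + (1)²(0.1875) + (10)²(0.375) = 37.6875
Var(X) = E[X²] − (E[X])² = 37.6875 − (3.9375)² = 22.18359375
σ(X) = √22.18359375 ≈ 4.710

4.710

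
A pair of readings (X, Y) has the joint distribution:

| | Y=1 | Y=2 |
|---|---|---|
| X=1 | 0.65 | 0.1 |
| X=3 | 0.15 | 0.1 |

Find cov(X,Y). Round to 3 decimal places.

E[X] = 1.5,  E[Y] = 1.2
E[XY] = 1.9
cov(X,Y) = E[XY] − E[X]E[Y] = 1.9 − (1.5)(1.2) = 0.1

0.100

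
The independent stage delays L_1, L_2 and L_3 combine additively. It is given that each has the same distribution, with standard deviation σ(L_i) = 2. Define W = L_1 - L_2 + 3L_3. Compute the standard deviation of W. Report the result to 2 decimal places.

V(L_i) = (2)² = 4
By independence, V(W) = (1)²V(L_1) + (-1)²V(L_2) + (3)²V(L_3)
= (1)²·4 + (-1)²·4 + (3)²·4 = 44
σ(W) = √44 ≈ 6.63

6.63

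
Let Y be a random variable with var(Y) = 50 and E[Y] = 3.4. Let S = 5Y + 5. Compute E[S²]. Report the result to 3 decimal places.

E[5Y + 5] = 5·3.4 + 5 = 22
var(5Y + 5) = (5)²·50 = 1250
E[S²] = var(S) + (E[S])² = 1250 + (22)² = 1734

1734.000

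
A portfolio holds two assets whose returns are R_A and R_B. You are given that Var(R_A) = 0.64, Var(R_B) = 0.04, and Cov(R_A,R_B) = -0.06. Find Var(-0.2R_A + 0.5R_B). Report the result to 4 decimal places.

Var(-0.2R_A + 0.5R_B) = (-0.2)²·Var(R_A) + (0.5)²·Var(R_B) + 2·(-0.2)·(0.5)·Cov(R_A,R_B)
= 0.04·0.64 + 0.25·0.04 + -0.2·-0.06 = 0.0476

0.0476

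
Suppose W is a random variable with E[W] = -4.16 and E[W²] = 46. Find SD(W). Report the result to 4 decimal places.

5.3567

Var(W) = 46 − (-4.16)² = 28.6944
SD(W) = √28.6944 ≈ 5.3567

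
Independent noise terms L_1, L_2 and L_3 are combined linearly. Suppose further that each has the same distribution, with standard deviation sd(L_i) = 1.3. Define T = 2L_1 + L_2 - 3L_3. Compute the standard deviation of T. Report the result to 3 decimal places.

4.864

var(L_i) = (1.3)² = 1.69
By independence, var(T) = (2)²var(L_1) + (1)²var(L_2) + (-3)²var(L_3)
= (2)²·1.69 + (1)²·1.69 + (-3)²·1.69 = 23.66
sd(T) = √23.66 ≈ 4.864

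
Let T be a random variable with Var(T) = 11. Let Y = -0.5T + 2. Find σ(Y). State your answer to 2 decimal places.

1.66

Var(-0.5T + 2) = (-0.5)²·11 = 2.75
σ(Y) = √2.75 ≈ 1.66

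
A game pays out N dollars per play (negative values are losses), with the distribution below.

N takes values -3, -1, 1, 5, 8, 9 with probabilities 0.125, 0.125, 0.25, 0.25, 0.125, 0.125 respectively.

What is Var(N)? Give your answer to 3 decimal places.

16.109

E[N] = (-3)(0.125) + (-1)(0.125) + (1)(0.25) + (5)(0.25) + (8)(0.125) + (9)(0.125) = 3.125
E[N²] = (-3)²(0.125) + (-1)²(0.125) + (1)²(0.25) + (5)²(0.25) + (8)²(0.125) + (9)²(0.125) = 25.875
Var(N) = E[N²] − (E[N])² = 25.875 − (3.125)² = 16.109375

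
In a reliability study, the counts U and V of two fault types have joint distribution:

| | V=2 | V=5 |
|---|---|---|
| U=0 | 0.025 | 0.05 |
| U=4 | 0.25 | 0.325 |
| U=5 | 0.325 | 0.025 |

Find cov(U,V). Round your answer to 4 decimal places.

E[U] = 4.05,  E[V] = 3.2
E[UV] = 12.375
cov(U,V) = E[UV] − E[U]E[V] = 12.375 − (4.05)(3.2) = -0.585

-0.5850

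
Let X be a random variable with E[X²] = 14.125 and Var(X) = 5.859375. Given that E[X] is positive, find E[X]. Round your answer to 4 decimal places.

2.8750

(E[X])² = E[X²] − Var(X) = 14.125 − 5.859375 = 8.265625
E[X] = √8.265625 = 2.875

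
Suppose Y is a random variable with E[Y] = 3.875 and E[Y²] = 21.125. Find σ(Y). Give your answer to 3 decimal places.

2.472

V(Y) = 21.125 − (3.875)² = 6.109375
σ(Y) = √6.109375 ≈ 2.472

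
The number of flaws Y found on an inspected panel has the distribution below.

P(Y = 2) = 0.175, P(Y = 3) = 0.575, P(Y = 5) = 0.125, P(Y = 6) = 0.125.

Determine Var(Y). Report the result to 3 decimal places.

E[Y] = (2)(0.175) + (3)(0.575) + (5)(0.125) + (6)(0.125) = 3.45
E[Y²] = (2)²(0.175) + (3)²(0.575) + (5)²(0.125) + (6)²(0.125) = 13.5
Var(Y) = E[Y²] − (E[Y])² = 13.5 − (3.45)² = 1.5975

1.598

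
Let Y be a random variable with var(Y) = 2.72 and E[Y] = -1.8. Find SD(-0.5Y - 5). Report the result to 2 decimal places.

var(-0.5Y - 5) = (-0.5)²·2.72 = 0.68
SD(-0.5Y - 5) = √0.68 ≈ 0.82

0.82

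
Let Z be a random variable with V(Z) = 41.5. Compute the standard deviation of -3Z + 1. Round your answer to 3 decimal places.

V(-3Z + 1) = (-3)²·41.5 = 373.5
SD(-3Z + 1) = √373.5 ≈ 19.326

19.326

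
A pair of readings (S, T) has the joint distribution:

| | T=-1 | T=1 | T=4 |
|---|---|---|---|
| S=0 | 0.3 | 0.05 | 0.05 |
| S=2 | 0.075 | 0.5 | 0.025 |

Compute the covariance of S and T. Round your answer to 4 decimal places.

0.4800

E[S] = 1.2,  E[T] = 0.475
E[ST] = 1.05
Cov(S,T) = E[ST] − E[S]E[T] = 1.05 − (1.2)(0.475) = 0.48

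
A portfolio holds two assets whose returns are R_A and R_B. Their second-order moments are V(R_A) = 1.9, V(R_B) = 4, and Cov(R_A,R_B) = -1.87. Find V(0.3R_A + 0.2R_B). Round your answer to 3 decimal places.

0.107

V(0.3R_A + 0.2R_B) = (0.3)²·V(R_A) + (0.2)²·V(R_B) + 2·(0.3)·(0.2)·Cov(R_A,R_B)
= 0.09·1.9 + 0.04·4 + 0.12·-1.87 = 0.1066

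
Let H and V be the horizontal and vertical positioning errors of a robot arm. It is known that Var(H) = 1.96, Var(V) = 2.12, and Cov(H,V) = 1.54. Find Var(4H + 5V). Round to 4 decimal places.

145.9600

Var(4H + 5V) = (4)²·Var(H) + (5)²·Var(V) + 2·(4)·(5)·Cov(H,V)
= 16·1.96 + 25·2.12 + 40·1.54 = 145.96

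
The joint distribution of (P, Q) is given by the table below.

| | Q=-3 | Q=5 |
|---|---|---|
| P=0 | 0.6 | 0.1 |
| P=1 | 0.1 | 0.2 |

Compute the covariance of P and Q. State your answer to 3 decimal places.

E[P] = 0.3,  E[Q] = -0.6
E[PQ] = 0.7
cov(P,Q) = E[PQ] − E[P]E[Q] = 0.7 − (0.3)(-0.6) = 0.88

0.880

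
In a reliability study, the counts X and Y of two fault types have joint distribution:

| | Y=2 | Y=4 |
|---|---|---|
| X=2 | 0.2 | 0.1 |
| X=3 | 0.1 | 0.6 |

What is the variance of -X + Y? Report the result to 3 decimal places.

0.610

E[X] = 2.7,  E[Y] = 3.4,  E[XY] = 9.4
Var(X) = 7.5 − (2.7)² = 0.21;  Var(Y) = 12.4 − (3.4)² = 0.84
Cov(X,Y) = 9.4 − (2.7)(3.4) = 0.22
Var(-X + Y) = (-1)²·0.21 + (1)²·0.84 + 2·(-1)·(1)·0.22 = 0.61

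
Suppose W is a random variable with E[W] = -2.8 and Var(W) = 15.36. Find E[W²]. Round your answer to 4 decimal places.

E[W²] = Var(W) + (E[W])² = 15.36 + (-2.8)² = 23.2

23.2000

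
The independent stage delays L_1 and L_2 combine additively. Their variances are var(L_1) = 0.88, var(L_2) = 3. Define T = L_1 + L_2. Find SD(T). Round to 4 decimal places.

1.9698

By independence, var(T) = (1)²var(L_1) + (1)²var(L_2)
= (1)²·0.88 + (1)²·3 = 3.88
SD(T) = √3.88 ≈ 1.9698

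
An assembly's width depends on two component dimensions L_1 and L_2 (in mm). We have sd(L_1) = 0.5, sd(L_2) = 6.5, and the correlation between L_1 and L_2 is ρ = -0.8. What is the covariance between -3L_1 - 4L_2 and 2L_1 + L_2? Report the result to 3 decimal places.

Var(L_1) = (0.5)² = 0.25;  Var(L_2) = (6.5)² = 42.25
Cov(L_1,L_2) = ρ·sd(L_1)·sd(L_2) = -0.8·0.5·6.5 = -2.6
Cov(-3L_1 - 4L_2, 2L_1 + L_2) = (-3)(2)Var(L_1) + (-4)(1)Var(L_2) + [(-3)(1) + (-4)(2)]Cov(L_1,L_2)
= -6·0.25 + -4·42.25 + -11·-2.6 = -141.9

-141.900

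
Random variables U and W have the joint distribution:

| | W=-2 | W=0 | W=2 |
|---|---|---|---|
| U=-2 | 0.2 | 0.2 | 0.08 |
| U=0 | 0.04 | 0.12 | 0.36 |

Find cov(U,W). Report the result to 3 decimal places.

E[U] = -0.96,  E[W] = 0.4
E[UW] = 0.48
cov(U,W) = E[UW] − E[U]E[W] = 0.48 − (-0.96)(0.4) = 0.864

0.864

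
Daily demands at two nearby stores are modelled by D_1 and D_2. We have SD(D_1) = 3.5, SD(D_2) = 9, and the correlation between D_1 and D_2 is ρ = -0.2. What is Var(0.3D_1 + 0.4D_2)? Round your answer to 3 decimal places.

Var(D_1) = (3.5)² = 12.25;  Var(D_2) = (9)² = 81
cov(D_1,D_2) = ρ·SD(D_1)·SD(D_2) = -0.2·3.5·9 = -6.3
Var(0.3D_1 + 0.4D_2) = (0.3)²·Var(D_1) + (0.4)²·Var(D_2) + 2·(0.3)·(0.4)·cov(D_1,D_2)
= 0.09·12.25 + 0.16·81 + 0.24·-6.3 = 12.5505

12.551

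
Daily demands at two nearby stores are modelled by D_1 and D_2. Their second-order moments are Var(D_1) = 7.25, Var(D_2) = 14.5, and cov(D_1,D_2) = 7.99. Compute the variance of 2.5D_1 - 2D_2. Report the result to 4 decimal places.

Var(2.5D_1 - 2D_2) = (2.5)²·Var(D_1) + (-2)²·Var(D_2) + 2·(2.5)·(-2)·cov(D_1,D_2)
= 6.25·7.25 + 4·14.5 + -10·7.99 = 23.4125

23.4125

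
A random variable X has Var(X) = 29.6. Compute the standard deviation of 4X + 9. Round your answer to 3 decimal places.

Var(4X + 9) = (4)²·29.6 = 473.6
SD(4X + 9) = √473.6 ≈ 21.762

21.762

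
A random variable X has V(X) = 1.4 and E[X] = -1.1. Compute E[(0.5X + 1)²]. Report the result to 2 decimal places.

0.55

E[0.5X + 1] = 0.5·-1.1 + 1 = 0.45
V(0.5X + 1) = (0.5)²·1.4 = 0.35
E[(0.5X + 1)²] = V((0.5X + 1)) + (E[(0.5X + 1)])² = 0.35 + (0.45)² = 0.5525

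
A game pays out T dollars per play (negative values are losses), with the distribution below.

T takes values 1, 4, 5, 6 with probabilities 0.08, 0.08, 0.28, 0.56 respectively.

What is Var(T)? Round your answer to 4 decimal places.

1.8944

E[T] = (1)(0.08) + (4)(0.08) + (5)(0.28) + (6)(0.56) = 5.16
E[T²] = (1)²(0.08) + (4)²(0.08) + (5)²(0.28) + (6)²(0.56) = 28.52
Var(T) = E[T²] − (E[T])² = 28.52 − (5.16)² = 1.8944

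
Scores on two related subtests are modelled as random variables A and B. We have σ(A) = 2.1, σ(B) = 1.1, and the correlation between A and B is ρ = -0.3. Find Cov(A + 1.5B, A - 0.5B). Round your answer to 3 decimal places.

Var(A) = (2.1)² = 4.41;  Var(B) = (1.1)² = 1.21
Cov(A,B) = ρ·σ(A)·σ(B) = -0.3·2.1·1.1 = -0.693
Cov(A + 1.5B, A - 0.5B) = (1)(1)Var(A) + (1.5)(-0.5)Var(B) + [(1)(-0.5) + (1.5)(1)]Cov(A,B)
= 1·4.41 + -0.75·1.21 + 1·-0.693 = 2.8095

2.810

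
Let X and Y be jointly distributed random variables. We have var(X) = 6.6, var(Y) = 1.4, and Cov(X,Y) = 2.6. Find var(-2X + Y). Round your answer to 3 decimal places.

17.400

var(-2X + Y) = (-2)²·var(X) + (1)²·var(Y) + 2·(-2)·(1)·Cov(X,Y)
= 4·6.6 + 1·1.4 + -4·2.6 = 17.4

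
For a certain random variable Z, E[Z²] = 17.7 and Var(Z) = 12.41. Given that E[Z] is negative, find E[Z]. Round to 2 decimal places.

-2.30

(E[Z])² = E[Z²] − Var(Z) = 17.7 − 12.41 = 5.29
E[Z] = −√5.29 = -2.3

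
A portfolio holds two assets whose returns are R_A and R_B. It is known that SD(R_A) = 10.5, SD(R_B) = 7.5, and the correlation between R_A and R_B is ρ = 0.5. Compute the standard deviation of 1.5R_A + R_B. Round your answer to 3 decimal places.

20.553

Var(R_A) = (10.5)² = 110.25;  Var(R_B) = (7.5)² = 56.25
cov(R_A,R_B) = ρ·SD(R_A)·SD(R_B) = 0.5·10.5·7.5 = 39.375
Var(1.5R_A + R_B) = (1.5)²·Var(R_A) + (1)²·Var(R_B) + 2·(1.5)·(1)·cov(R_A,R_B)
= 2.25·110.25 + 1·56.25 + 3·39.375 = 422.4375
SD(1.5R_A + R_B) = √422.4375 ≈ 20.553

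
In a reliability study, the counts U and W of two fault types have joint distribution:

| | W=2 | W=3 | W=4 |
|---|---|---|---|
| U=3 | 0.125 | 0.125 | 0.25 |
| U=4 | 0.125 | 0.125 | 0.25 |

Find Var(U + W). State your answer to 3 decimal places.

E[U] = 3.5,  E[W] = 3.25,  E[UW] = 11.375
Var(U) = 12.5 − (3.5)² = 0.25;  Var(W) = 11.25 − (3.25)² = 0.6875
cov(U,W) = 11.375 − (3.5)(3.25) = 0
Var(U + W) = (1)²·0.25 + (1)²·0.6875 + 2·(1)·(1)·0 = 0.9375

0.938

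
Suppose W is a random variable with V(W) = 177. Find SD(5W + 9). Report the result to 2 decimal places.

66.52

V(5W + 9) = (5)²·177 = 4425
SD(5W + 9) = √4425 ≈ 66.52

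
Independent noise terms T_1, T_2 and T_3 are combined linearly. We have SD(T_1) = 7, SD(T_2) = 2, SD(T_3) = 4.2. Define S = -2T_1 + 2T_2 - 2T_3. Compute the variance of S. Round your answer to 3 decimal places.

Var(T_1) = 49, Var(T_2) = 4, Var(T_3) = 17.64
By independence, Var(S) = (-2)²Var(T_1) + (2)²Var(T_2) + (-2)²Var(T_3)
= (-2)²·49 + (2)²·4 + (-2)²·17.64 = 282.56

282.560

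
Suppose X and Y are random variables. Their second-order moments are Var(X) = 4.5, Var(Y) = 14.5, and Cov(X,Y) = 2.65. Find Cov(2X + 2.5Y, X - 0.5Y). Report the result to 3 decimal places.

Cov(2X + 2.5Y, X - 0.5Y) = (2)(1)Var(X) + (2.5)(-0.5)Var(Y) + [(2)(-0.5) + (2.5)(1)]Cov(X,Y)
= 2·4.5 + -1.25·14.5 + 1.5·2.65 = -5.15

-5.150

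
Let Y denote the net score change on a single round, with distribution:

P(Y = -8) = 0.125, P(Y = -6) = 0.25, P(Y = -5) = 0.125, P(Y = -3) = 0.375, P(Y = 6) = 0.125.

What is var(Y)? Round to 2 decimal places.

E[Y] = (-8)(0.125) + (-6)(0.25) + (-5)(0.125) + (-3)(0.375) + (6)(0.125) = -3.5
E[Y²] = (-8)²(0.125) + (-6)²(0.25) + (-5)²(0.125) + (-3)²(0.375) + (6)²(0.125) = 28
var(Y) = E[Y²] − (E[Y])² = 28 − (-3.5)² = 15.75

15.75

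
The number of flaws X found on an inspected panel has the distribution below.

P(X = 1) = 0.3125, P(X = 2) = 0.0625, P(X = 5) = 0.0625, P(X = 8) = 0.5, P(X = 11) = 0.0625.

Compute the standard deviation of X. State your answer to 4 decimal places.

E[X] = (1)(0.3125) + (2)(0.0625) + (5)(0.0625) + (8)(0.5) + (11)(0.0625) = 5.4375
E[X²] = (1)²(0.3125) + (2)²(0.0625) + (5)²(0.0625) + (8)²(0.5) + (11)²(0.0625) = 41.6875
Var(X) = E[X²] − (E[X])² = 41.6875 − (5.4375)² = 12.12109375
σ(X) = √12.12109375 ≈ 3.4815

3.4815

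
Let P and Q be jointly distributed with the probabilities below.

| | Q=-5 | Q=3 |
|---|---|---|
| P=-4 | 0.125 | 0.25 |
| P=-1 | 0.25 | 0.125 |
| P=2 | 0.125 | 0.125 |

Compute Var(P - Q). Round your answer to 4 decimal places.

E[P] = -1.375,  E[Q] = -1,  E[PQ] = -0.125
Var(P) = 7.375 − (-1.375)² = 5.484375;  Var(Q) = 17 − (-1)² = 16
Cov(P,Q) = -0.125 − (-1.375)(-1) = -1.5
Var(P - Q) = (1)²·5.484375 + (-1)²·16 + 2·(1)·(-1)·-1.5 = 24.484375

24.4844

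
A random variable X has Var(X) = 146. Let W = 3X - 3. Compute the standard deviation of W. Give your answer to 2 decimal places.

36.25

Var(3X - 3) = (3)²·146 = 1314
SD(W) = √1314 ≈ 36.25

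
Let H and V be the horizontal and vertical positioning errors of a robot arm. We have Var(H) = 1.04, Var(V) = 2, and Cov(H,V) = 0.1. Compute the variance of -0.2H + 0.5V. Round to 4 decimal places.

0.5216

Var(-0.2H + 0.5V) = (-0.2)²·Var(H) + (0.5)²·Var(V) + 2·(-0.2)·(0.5)·Cov(H,V)
= 0.04·1.04 + 0.25·2 + -0.2·0.1 = 0.5216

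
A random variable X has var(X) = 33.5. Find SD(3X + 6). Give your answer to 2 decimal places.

var(3X + 6) = (3)²·33.5 = 301.5
SD(3X + 6) = √301.5 ≈ 17.36

17.36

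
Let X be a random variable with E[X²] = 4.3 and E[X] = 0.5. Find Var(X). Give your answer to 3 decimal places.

4.050

Var(X) = 4.3 − (0.5)² = 4.05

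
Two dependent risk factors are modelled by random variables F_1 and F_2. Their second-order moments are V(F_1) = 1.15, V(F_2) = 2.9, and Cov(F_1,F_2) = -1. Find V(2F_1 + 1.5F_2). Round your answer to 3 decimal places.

V(2F_1 + 1.5F_2) = (2)²·V(F_1) + (1.5)²·V(F_2) + 2·(2)·(1.5)·Cov(F_1,F_2)
= 4·1.15 + 2.25·2.9 + 6·-1 = 5.125

5.125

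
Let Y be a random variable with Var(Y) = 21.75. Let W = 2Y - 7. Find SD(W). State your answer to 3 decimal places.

9.327

Var(2Y - 7) = (2)²·21.75 = 87
SD(W) = √87 ≈ 9.327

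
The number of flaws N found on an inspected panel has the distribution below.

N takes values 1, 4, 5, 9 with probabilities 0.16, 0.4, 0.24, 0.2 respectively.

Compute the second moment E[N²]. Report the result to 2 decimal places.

E[N²] = (1)²(0.16) + (4)²(0.4) + (5)²(0.24) + (9)²(0.2) = 28.76

28.76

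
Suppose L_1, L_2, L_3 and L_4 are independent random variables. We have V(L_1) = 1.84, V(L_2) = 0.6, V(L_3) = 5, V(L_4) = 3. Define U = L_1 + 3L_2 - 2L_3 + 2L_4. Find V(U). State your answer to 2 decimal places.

39.24

By independence, V(U) = (1)²V(L_1) + (3)²V(L_2) + (-2)²V(L_3) + (2)²V(L_4)
= (1)²·1.84 + (3)²·0.6 + (-2)²·5 + (2)²·3 = 39.24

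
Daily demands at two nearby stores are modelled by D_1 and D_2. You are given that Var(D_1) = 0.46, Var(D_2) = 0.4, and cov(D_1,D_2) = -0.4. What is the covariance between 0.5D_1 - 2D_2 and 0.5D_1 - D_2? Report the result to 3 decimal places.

cov(0.5D_1 - 2D_2, 0.5D_1 - D_2) = (0.5)(0.5)Var(D_1) + (-2)(-1)Var(D_2) + [(0.5)(-1) + (-2)(0.5)]cov(D_1,D_2)
= 0.25·0.46 + 2·0.4 + -1.5·-0.4 = 1.515

1.515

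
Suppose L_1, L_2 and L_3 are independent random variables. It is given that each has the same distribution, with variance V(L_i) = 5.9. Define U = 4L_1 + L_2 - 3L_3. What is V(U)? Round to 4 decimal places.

By independence, V(U) = (4)²V(L_1) + (1)²V(L_2) + (-3)²V(L_3)
= (4)²·5.9 + (1)²·5.9 + (-3)²·5.9 = 153.4

153.4000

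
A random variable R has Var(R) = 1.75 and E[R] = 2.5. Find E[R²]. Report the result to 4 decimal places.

E[R²] = Var(R) + (E[R])² = 1.75 + (2.5)² = 8

8.0000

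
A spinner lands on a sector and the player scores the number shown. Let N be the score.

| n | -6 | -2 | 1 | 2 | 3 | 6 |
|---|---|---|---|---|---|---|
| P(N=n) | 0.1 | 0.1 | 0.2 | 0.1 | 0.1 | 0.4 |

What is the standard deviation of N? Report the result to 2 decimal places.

E[N] = (-6)(0.1) + (-2)(0.1) + (1)(0.2) + (2)(0.1) + (3)(0.1) + (6)(0.4) = 2.3
E[N²] = (-6)²(0.1) + (-2)²(0.1) + (1)²(0.2) + (2)²(0.1) + (3)²(0.1) + (6)²(0.4) = 19.9
V(N) = E[N²] − (E[N])² = 19.9 − (2.3)² = 14.61
SD(N) = √14.61 ≈ 3.82

3.82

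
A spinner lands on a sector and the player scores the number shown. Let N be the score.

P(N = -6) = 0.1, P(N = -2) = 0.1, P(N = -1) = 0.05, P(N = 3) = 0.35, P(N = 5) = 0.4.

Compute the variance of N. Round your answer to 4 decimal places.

12.3600

E[N] = (-6)(0.1) + (-2)(0.1) + (-1)(0.05) + (3)(0.35) + (5)(0.4) = 2.2
E[N²] = (-6)²(0.1) + (-2)²(0.1) + (-1)²(0.05) + (3)²(0.35) + (5)²(0.4) = 17.2
Var(N) = E[N²] − (E[N])² = 17.2 − (2.2)² = 12.36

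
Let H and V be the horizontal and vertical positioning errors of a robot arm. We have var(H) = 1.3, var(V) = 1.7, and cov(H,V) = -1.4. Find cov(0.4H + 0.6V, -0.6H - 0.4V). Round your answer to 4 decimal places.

0.0080

cov(0.4H + 0.6V, -0.6H - 0.4V) = (0.4)(-0.6)var(H) + (0.6)(-0.4)var(V) + [(0.4)(-0.4) + (0.6)(-0.6)]cov(H,V)
= -0.24·1.3 + -0.24·1.7 + -0.52·-1.4 = 0.008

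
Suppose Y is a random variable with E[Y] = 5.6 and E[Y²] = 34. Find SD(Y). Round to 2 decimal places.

V(Y) = 34 − (5.6)² = 2.64
SD(Y) = √2.64 ≈ 1.62

1.62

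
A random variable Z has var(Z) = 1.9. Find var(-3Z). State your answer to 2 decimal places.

var(-3Z) = (-3)²·var(Z) = 9·1.9 = 17.1

17.10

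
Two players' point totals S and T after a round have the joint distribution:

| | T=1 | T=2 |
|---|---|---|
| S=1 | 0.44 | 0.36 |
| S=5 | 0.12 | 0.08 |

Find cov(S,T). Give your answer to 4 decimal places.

-0.0320

E[S] = 1.8,  E[T] = 1.44
E[ST] = 2.56
cov(S,T) = E[ST] − E[S]E[T] = 2.56 − (1.8)(1.44) = -0.032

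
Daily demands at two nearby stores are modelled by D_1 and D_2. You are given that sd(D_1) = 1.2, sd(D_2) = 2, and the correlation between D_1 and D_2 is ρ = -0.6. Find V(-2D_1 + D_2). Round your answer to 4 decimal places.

15.5200

V(D_1) = (1.2)² = 1.44;  V(D_2) = (2)² = 4
cov(D_1,D_2) = ρ·sd(D_1)·sd(D_2) = -0.6·1.2·2 = -1.44
V(-2D_1 + D_2) = (-2)²·V(D_1) + (1)²·V(D_2) + 2·(-2)·(1)·cov(D_1,D_2)
= 4·1.44 + 1·4 + -4·-1.44 = 15.52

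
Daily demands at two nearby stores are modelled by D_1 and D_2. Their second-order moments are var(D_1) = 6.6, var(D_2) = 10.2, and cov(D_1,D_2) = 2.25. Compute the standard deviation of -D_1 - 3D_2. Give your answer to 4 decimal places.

10.5783

var(-D_1 - 3D_2) = (-1)²·var(D_1) + (-3)²·var(D_2) + 2·(-1)·(-3)·cov(D_1,D_2)
= 1·6.6 + 9·10.2 + 6·2.25 = 111.9
sd(-D_1 - 3D_2) = √111.9 ≈ 10.5783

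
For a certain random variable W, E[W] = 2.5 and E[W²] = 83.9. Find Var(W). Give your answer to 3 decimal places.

77.650

Var(W) = 83.9 − (2.5)² = 77.65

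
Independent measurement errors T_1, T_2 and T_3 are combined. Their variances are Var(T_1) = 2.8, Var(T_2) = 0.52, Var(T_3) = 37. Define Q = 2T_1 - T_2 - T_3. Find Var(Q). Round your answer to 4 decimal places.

By independence, Var(Q) = (2)²Var(T_1) + (-1)²Var(T_2) + (-1)²Var(T_3)
= (2)²·2.8 + (-1)²·0.52 + (-1)²·37 = 48.72

48.7200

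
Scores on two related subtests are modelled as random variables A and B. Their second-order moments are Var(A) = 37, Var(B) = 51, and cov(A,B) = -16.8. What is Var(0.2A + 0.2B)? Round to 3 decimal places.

Var(0.2A + 0.2B) = (0.2)²·Var(A) + (0.2)²·Var(B) + 2·(0.2)·(0.2)·cov(A,B)
= 0.04·37 + 0.04·51 + 0.08·-16.8 = 2.176

2.176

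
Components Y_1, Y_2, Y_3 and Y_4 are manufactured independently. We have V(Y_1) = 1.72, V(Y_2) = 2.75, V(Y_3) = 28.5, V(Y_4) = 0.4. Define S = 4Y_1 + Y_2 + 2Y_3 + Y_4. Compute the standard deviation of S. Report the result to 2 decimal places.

By independence, V(S) = (4)²V(Y_1) + (1)²V(Y_2) + (2)²V(Y_3) + (1)²V(Y_4)
= (4)²·1.72 + (1)²·2.75 + (2)²·28.5 + (1)²·0.4 = 144.67
SD(S) = √144.67 ≈ 12.03

12.03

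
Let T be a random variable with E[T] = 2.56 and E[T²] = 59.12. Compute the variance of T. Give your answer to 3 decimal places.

var(T) = 59.12 − (2.56)² = 52.5664

52.566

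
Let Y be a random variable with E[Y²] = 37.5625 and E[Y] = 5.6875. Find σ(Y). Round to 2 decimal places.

V(Y) = 37.5625 − (5.6875)² = 5.21484375
σ(Y) = √5.21484375 ≈ 2.28

2.28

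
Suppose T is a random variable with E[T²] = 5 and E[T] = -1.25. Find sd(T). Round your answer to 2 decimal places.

V(T) = 5 − (-1.25)² = 3.4375
sd(T) = √3.4375 ≈ 1.85

1.85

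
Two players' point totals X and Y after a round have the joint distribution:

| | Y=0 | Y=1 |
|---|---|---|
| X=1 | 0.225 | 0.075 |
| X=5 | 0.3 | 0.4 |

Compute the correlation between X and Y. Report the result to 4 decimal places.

E[X] = 3.8,  E[Y] = 0.475
E[XY] = 2.075
Cov(X,Y) = E[XY] − E[X]E[Y] = 2.075 − (3.8)(0.475) = 0.27
var(X) = 3.36,  var(Y) = 0.249375
ρ = 0.27 / √(3.36·0.249375) ≈ 0.2950

0.2950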